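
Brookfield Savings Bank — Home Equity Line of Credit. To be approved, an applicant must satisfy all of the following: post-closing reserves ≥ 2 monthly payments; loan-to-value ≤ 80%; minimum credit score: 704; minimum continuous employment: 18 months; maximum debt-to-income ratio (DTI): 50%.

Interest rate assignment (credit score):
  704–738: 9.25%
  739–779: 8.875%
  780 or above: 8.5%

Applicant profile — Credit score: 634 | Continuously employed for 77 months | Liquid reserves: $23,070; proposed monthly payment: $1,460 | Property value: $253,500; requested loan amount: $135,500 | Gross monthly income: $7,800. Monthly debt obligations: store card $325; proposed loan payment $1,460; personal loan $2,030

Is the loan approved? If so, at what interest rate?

Denied

Credit score 634 < 704 (below minimum)
Employment 77 ≥ 18 months
LTV: 135,500 ÷ 253,500 = 53.5%, within 80% cap
Reserves = 23,070/1,460 = 15.8 months ≥ 2
Total monthly debts = (325 + 1,460 + 2,030) = 3,815. Debt-to-income = 3,815/7,800 = 48.9% — meets 50% limit
Not all requirements met → denied.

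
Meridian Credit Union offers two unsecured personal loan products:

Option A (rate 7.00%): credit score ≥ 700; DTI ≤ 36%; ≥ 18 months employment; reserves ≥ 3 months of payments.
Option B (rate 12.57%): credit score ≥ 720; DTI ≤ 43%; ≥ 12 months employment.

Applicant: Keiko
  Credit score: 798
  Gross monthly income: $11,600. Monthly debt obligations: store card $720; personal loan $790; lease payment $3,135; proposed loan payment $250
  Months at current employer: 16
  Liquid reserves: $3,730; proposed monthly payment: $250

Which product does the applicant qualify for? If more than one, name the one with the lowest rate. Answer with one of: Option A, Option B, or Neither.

Option B

Total debts = (720 + 790 + 3,135 + 250) = 4,895; DTI = 4,895/11,600 = 42.2%.
Reserves = 3,730/250 = 14.9 months.
Option A: score 798 ≥ 700; DTI 42.2% > 36%; employment 16 < 18 mo; reserves 14.9 ≥ 3 mo → does not qualify.
Option B: score 798 ≥ 720; DTI 42.2% ≤ 43%; employment 16 ≥ 12 mo → qualifies.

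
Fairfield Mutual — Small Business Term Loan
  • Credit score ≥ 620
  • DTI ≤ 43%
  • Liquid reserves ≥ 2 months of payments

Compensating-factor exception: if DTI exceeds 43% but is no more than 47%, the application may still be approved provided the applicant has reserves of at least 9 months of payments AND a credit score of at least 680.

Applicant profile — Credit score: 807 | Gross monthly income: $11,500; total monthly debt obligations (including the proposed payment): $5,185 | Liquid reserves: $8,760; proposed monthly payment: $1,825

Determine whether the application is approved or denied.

Denied

Credit score 807 ≥ 620 (meets base)
DTI = 5,185/11,500 = 45.1% > 43% — standard DTI limit exceeded.
Reserves: 8,760 ÷ 1,825 = 4.8 months (meets 2-month minimum)
DTI 45.1% is within the 43%–47% exception band; checking compensating factors.
Override check — reserves: 4.8 mo (short of 9); score: 807 (ok).
Override conditions not both satisfied; exception does not apply.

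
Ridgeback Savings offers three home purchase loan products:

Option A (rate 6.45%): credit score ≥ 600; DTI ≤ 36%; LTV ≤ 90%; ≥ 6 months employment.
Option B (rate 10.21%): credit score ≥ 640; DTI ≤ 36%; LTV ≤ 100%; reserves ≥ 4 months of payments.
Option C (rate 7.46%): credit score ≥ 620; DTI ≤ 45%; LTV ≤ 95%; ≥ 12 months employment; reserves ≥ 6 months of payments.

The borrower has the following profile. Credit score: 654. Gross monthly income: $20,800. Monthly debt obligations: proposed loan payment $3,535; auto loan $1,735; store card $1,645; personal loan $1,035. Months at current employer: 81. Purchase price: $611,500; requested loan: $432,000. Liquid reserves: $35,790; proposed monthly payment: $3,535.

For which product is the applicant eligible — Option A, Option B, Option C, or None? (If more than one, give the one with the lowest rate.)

Total debts = (3,535 + 1,735 + 1,645 + 1,035) = 7,950; DTI = 7,950/20,800 = 38.2%.
LTV = 432,000/611,500 = 70.6%.
Reserves = 35,790/3,535 = 10.1 months.
Option A: score 654 ≥ 600; DTI 38.2% > 36%; LTV 70.6% ≤ 90%; employment 81 ≥ 6 mo → does not qualify.
Option B: score 654 ≥ 640; DTI 38.2% > 36%; LTV 70.6% ≤ 100%; reserves 10.1 ≥ 4 mo → does not qualify.
Option C: score 654 ≥ 620; DTI 38.2% ≤ 45%; LTV 70.6% ≤ 95%; employment 81 ≥ 12 mo; reserves 10.1 ≥ 6 mo → qualifies.

Option C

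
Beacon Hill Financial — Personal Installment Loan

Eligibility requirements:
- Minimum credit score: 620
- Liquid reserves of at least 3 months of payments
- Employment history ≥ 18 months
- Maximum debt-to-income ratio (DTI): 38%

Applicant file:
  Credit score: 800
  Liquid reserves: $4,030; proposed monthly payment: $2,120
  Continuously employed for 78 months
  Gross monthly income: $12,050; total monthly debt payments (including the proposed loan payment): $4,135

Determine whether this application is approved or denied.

Credit score 800 ≥ 620 (meets)
Reserves = 4,030/2,120 = 1.9 months < 3
Employment 78 ≥ 18 months
DTI = 4,135/12,050 = 34.3% ≤ 38%
Fails on reserves.

Denied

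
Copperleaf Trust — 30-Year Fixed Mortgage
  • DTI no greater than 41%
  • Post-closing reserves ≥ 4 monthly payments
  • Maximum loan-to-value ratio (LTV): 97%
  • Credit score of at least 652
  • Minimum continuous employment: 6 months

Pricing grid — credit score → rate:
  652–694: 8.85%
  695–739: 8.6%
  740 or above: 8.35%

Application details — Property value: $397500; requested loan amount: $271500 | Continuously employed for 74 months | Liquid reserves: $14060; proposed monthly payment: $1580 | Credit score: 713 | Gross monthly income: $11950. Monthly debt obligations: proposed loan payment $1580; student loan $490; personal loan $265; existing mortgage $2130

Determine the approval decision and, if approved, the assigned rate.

Approved at 8.6%

Credit score 713 ≥ 652 (meets minimum)
Liquid reserves cover 14,060/1,580 = 8.9 months — ≥ 4 required
Employment 74 ≥ 6 months
LTV: 271,500 ÷ 397,500 = 68.3%, within 97% cap
Total monthly debts = (1,580 + 490 + 265 + 2,130) = 4,465. DTI: 4,465 ÷ 11,950 = 37.4%, within the 41% cap
All requirements met. Score 713 falls in the 695–739 tier → 8.6%.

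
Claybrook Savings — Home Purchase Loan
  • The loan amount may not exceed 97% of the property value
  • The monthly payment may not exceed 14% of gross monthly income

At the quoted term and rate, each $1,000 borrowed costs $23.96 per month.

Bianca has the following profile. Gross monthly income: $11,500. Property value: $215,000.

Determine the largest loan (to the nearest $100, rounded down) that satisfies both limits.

Payment cap: 14% × $11,500 = $1,610/month.
At $23.96 per $1,000, that supports 1,610/23.96 × 1,000 ≈ $67,195 → $67,100.
LTV cap: 97% × $215,000 = $208,550 → $208,500.
Binding constraint: payment-to-income.

$67,100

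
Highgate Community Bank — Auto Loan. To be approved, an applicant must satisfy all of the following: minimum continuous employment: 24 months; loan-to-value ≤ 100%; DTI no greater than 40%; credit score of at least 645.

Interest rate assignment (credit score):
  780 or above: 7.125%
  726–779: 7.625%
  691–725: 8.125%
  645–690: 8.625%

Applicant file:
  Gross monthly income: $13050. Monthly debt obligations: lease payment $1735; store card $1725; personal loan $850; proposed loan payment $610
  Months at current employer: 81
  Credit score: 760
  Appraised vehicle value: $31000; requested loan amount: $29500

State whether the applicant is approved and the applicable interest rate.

Approved at 7.625%

Credit score 760 ≥ 645 (meets minimum)
Total monthly debts = (1,735 + 1,725 + 850 + 610) = 4,920. DTI: 4,920 ÷ 13,050 = 37.7%, within the 40% cap
LTV: 29,500 ÷ 31,000 = 95.2%, within 100% cap
Employment 81 ≥ 24 months
All requirements met. Score 760 falls in the 726–779 tier → 7.625%.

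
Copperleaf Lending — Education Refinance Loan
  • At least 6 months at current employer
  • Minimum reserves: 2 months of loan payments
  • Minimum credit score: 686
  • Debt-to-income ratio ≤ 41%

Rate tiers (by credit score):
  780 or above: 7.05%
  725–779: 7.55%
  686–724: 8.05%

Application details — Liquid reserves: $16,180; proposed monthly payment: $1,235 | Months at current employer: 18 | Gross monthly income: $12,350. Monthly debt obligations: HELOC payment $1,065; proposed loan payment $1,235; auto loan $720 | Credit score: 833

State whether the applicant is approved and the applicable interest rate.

Credit score 833 ≥ 686 (meets minimum)
Employment 18 ≥ 6 months
Total monthly debts = (1,065 + 1,235 + 720) = 3,020. DTI: 3,020 ÷ 12,350 = 24.5%, within the 41% cap
Reserves = 16,180/1,235 = 13.1 months ≥ 2
All requirements met. Score 833 falls in the 780 or above tier → 7.05%.

Approved at 7.05%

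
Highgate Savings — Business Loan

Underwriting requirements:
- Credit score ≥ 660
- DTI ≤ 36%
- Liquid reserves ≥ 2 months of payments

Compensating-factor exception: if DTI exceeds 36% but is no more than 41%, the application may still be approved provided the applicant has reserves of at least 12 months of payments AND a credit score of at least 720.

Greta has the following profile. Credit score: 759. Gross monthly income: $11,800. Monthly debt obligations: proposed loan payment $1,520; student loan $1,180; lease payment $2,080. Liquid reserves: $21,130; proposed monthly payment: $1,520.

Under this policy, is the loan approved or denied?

Approved

Credit score 759 ≥ 660 (meets base)
Total debts = (1,520 + 1,180 + 2,080) = 4,780. DTI = 4,780/11,800 = 40.5% > 36% — standard DTI limit exceeded.
Liquid reserves cover 21,130/1,520 = 13.9 months — ≥ 2 required
DTI 40.5% is within the 36%–41% exception band; checking compensating factors.
Reserves 13.9 ≥ 12 months; credit score 759 ≥ 720.
Both compensating conditions met → exception applies.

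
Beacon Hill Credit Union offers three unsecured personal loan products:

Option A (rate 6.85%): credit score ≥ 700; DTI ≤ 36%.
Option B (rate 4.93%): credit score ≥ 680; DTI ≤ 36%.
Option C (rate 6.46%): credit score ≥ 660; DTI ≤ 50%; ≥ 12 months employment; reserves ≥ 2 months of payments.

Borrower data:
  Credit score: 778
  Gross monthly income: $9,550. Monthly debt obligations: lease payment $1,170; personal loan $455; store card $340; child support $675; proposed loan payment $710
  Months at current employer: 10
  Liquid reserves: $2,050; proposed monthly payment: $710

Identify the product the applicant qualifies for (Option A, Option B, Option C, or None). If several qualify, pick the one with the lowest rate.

Option B

Total debts = (1,170 + 455 + 340 + 675 + 710) = 3,350; DTI = 3,350/9,550 = 35.1%.
Reserves = 2,050/710 = 2.9 months.
Option A: score 778 ≥ 700; DTI 35.1% ≤ 36% → qualifies.
Option B: score 778 ≥ 680; DTI 35.1% ≤ 36% → qualifies.
Option C: score 778 ≥ 660; DTI 35.1% ≤ 50%; employment 10 < 12 mo; reserves 2.9 ≥ 2 mo → does not qualify.
Qualifying: Option A, Option B. Lowest rate is 4.93% → Option B.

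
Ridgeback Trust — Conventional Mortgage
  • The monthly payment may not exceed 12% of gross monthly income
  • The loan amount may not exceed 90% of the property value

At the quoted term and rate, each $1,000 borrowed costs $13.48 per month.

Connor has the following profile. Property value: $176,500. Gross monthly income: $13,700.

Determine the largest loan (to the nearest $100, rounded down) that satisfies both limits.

Payment cap: 12% × $13,700 = $1,644/month.
At $13.48 per $1,000, that supports 1,644/13.48 × 1,000 ≈ $121,958 → $121,900.
LTV cap: 90% × $176,500 = $158,850 → $158,800.
Binding constraint: payment-to-income.

$121,900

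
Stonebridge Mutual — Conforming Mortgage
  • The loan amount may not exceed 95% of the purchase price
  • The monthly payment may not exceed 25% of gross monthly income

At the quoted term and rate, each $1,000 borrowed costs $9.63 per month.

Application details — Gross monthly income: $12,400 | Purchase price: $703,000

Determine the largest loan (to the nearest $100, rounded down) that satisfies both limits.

$321,900

Payment cap: 25% × $12,400 = $3,100/month.
At $9.63 per $1,000, that supports 3,100/9.63 × 1,000 ≈ $321,910 → $321,900.
LTV cap: 95% × $703,000 = $667,850 → $667,800.
Binding constraint: payment-to-income.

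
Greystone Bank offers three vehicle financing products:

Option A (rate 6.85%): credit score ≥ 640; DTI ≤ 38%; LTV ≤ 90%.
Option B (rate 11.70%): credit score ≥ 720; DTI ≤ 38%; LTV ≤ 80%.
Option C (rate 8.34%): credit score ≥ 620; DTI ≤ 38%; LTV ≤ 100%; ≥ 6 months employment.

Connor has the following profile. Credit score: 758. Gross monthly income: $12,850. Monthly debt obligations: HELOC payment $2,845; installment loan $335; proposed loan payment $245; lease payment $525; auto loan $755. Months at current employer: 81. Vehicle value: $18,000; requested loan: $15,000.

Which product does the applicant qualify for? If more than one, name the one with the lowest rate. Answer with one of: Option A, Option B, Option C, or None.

Option A

Total debts = (2,845 + 335 + 245 + 525 + 755) = 4,705; DTI = 4,705/12,850 = 36.6%.
LTV = 15,000/18,000 = 83.3%.
Option A: score 758 ≥ 640; DTI 36.6% ≤ 38%; LTV 83.3% ≤ 90% → qualifies.
Option B: score 758 ≥ 720; DTI 36.6% ≤ 38%; LTV 83.3% > 80% → does not qualify.
Option C: score 758 ≥ 620; DTI 36.6% ≤ 38%; LTV 83.3% ≤ 100%; employment 81 ≥ 6 mo → qualifies.
Qualifying: Option A, Option C. Lowest rate is 6.85% → Option A.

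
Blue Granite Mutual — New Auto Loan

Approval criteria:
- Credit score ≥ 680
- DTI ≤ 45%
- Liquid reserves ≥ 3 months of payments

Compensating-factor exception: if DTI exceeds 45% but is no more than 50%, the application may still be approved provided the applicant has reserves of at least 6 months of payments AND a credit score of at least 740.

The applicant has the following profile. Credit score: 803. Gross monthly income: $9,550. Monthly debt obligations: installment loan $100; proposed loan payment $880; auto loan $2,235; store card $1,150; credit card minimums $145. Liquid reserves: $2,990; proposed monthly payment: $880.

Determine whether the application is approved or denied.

Denied

Credit score 803 ≥ 680 (meets base)
Total debts = (100 + 880 + 2,235 + 1,150 + 145) = 4,510. DTI: 4,510 ÷ 9,550 = 47.2%, over the 45% base limit.
Reserves: 2,990 ÷ 880 = 3.4 months (meets 3-month minimum)
47.2% falls in the override range (45%–50%), so the compensating-factor test applies.
Override check — reserves: 3.4 mo (short of 6); score: 803 (ok).
Compensating-factor requirement not fully met.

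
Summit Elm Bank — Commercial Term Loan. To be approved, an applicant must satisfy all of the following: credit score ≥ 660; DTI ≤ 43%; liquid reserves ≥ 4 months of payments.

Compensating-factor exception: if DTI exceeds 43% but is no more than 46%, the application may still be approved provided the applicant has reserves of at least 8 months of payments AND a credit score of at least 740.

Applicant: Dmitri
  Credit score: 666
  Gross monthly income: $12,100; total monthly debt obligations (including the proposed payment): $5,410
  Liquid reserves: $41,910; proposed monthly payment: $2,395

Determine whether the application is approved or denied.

Denied

Credit score 666 ≥ 660 (meets base)
DTI = 5,410/12,100 = 44.7% > 43% — standard DTI limit exceeded.
Reserves: 41,910 ÷ 2,395 = 17.5 months (meets 4-month minimum)
44.7% falls in the override range (43%–46%), so the compensating-factor test applies.
Override check — reserves: 17.5 mo (ok); score: 666 (below 740).
Compensating-factor requirement not fully met.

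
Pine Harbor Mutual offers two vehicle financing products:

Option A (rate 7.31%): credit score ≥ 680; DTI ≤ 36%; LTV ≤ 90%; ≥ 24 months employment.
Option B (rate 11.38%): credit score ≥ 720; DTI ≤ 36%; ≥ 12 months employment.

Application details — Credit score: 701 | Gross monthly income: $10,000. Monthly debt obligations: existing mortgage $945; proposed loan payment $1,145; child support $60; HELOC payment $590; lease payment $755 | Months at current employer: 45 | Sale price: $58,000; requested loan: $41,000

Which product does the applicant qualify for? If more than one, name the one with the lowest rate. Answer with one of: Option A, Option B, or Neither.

Option A

Total debts = (945 + 1,145 + 60 + 590 + 755) = 3,495; DTI = 3,495/10,000 = 35%.
LTV = 41,000/58,000 = 70.7%.
Option A: score 701 ≥ 680; DTI 35% ≤ 36%; LTV 70.7% ≤ 90%; employment 45 ≥ 24 mo → qualifies.
Option B: score 701 < 720; DTI 35% ≤ 36%; employment 45 ≥ 12 mo → does not qualify.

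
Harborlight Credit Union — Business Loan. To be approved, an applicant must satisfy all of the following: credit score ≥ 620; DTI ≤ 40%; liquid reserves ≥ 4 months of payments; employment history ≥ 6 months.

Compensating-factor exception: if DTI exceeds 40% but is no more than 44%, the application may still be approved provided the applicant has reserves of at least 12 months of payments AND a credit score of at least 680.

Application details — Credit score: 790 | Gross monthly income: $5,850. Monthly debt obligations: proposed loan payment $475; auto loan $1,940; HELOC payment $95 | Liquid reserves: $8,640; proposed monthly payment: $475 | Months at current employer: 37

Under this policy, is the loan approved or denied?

Approved

Credit score 790 ≥ 620 (meets base)
Total debts = (475 + 1,940 + 95) = 2,510. DTI: 2,510 ÷ 5,850 = 42.9%, over the 40% base limit.
Reserves = 8,640/475 = 18.2 months ≥ 4
Employment 37 ≥ 6 months
42.9% falls in the override range (40%–44%), so the compensating-factor test applies.
Reserves 18.2 ≥ 12 months; credit score 790 ≥ 680.
Both compensating conditions met → exception applies.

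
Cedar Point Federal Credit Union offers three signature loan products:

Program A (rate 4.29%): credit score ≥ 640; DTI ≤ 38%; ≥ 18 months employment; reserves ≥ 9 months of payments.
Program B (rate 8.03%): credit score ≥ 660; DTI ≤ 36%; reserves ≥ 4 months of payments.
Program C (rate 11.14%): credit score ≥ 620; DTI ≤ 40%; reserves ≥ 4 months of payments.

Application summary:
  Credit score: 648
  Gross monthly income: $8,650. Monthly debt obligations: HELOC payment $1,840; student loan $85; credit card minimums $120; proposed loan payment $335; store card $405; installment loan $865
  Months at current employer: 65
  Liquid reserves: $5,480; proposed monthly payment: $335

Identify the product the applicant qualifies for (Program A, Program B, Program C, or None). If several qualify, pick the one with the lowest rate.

Total debts = (1,840 + 85 + 120 + 335 + 405 + 865) = 3,650; DTI = 3,650/8,650 = 42.2%.
Reserves = 5,480/335 = 16.4 months.
Program A: score 648 ≥ 640; DTI 42.2% > 38%; employment 65 ≥ 18 mo; reserves 16.4 ≥ 9 mo → does not qualify.
Program B: score 648 < 660; DTI 42.2% > 36%; reserves 16.4 ≥ 4 mo → does not qualify.
Program C: score 648 ≥ 620; DTI 42.2% > 40%; reserves 16.4 ≥ 4 mo → does not qualify.

None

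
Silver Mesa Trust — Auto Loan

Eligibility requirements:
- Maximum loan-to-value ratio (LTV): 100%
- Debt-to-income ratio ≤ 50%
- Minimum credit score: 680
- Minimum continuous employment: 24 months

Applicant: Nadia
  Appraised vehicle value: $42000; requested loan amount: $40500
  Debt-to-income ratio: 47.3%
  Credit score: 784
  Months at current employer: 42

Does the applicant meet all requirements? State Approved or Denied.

Approved

Loan-to-value = 40,500/42,000 = 96.4% — pass (100% max)
Debt-to-income 47.3% vs 50% cap — pass
Credit score 784 ≥ 680 (meets)
Employment 42 ≥ 24 months
All criteria satisfied.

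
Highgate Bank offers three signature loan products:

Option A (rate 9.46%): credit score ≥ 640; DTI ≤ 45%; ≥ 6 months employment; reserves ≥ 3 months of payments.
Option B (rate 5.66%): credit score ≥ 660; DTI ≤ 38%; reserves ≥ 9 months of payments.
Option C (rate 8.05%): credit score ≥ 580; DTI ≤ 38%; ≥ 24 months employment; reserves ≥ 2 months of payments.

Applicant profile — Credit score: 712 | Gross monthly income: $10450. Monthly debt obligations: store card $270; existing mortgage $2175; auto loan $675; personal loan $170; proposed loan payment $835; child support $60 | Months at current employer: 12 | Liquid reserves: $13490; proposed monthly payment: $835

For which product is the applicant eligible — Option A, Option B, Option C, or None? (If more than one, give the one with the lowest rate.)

Option A

Total debts = (270 + 2,175 + 675 + 170 + 835 + 60) = 4,185; DTI = 4,185/10,450 = 40%.
Reserves = 13,490/835 = 16.2 months.
Option A: score 712 ≥ 640; DTI 40% ≤ 45%; employment 12 ≥ 6 mo; reserves 16.2 ≥ 3 mo → qualifies.
Option B: score 712 ≥ 660; DTI 40% > 38%; reserves 16.2 ≥ 9 mo → does not qualify.
Option C: score 712 ≥ 580; DTI 40% > 38%; employment 12 < 24 mo; reserves 16.2 ≥ 2 mo → does not qualify.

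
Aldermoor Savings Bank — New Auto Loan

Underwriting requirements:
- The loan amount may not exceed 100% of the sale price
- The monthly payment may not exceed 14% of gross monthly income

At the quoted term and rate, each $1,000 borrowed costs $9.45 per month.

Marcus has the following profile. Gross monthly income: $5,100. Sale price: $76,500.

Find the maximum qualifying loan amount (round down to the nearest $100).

$75,500

Payment cap: 14% × $5,100 = $714/month.
At $9.45 per $1,000, that supports 714/9.45 × 1,000 ≈ $75,555 → $75,500.
LTV cap: 100% × $76,500 = $76,500 → $76,500.
Binding constraint: payment-to-income.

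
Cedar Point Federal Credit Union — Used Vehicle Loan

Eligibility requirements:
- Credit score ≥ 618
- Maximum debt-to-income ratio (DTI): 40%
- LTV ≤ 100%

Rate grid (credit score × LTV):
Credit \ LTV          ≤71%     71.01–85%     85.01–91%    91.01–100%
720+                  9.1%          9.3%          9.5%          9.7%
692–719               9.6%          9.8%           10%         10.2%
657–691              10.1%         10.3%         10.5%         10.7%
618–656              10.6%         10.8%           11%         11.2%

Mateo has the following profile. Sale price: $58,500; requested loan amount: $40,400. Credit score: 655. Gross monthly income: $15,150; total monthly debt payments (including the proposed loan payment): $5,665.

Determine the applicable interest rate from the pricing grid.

Credit score 655 ≥ 618; DTI = 5,665/15,150 = 37.4% ≤ 40%
LTV: 40,400 ÷ 58,500 = 69.1%, within 100% cap
Row: 655 falls in 618–656. Column: 69.1% falls in ≤71%. Rate = 10.6%.

10.6%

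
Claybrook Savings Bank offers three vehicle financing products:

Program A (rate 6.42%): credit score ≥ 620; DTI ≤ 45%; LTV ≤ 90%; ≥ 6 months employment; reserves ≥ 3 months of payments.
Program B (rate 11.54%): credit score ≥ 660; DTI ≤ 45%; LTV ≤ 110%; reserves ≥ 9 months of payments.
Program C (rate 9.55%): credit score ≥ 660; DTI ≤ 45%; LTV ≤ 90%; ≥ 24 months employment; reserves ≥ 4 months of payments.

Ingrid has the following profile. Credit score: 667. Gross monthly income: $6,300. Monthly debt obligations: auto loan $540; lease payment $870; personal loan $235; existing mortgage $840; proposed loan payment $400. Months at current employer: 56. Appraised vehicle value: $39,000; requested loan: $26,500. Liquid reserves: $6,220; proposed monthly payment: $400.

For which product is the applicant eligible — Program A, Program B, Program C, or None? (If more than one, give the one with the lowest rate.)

None

Total debts = (540 + 870 + 235 + 840 + 400) = 2,885; DTI = 2,885/6,300 = 45.8%.
LTV = 26,500/39,000 = 67.9%.
Reserves = 6,220/400 = 15.6 months.
Program A: score 667 ≥ 620; DTI 45.8% > 45%; LTV 67.9% ≤ 90%; employment 56 ≥ 6 mo; reserves 15.6 ≥ 3 mo → does not qualify.
Program B: score 667 ≥ 660; DTI 45.8% > 45%; LTV 67.9% ≤ 110%; reserves 15.6 ≥ 9 mo → does not qualify.
Program C: score 667 ≥ 660; DTI 45.8% > 45%; LTV 67.9% ≤ 90%; employment 56 ≥ 24 mo; reserves 15.6 ≥ 4 mo → does not qualify.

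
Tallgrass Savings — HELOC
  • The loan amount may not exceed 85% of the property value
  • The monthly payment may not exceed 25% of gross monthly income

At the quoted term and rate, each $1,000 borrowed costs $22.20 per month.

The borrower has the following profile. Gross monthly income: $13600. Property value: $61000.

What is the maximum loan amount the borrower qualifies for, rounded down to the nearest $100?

Payment cap: 25% × $13,600 = $3,400/month.
At $22.20 per $1,000, that supports 3,400/22.20 × 1,000 ≈ $153,153 → $153,100.
LTV cap: 85% × $61,000 = $51,850 → $51,800.
Binding constraint: loan-to-value.

$51,800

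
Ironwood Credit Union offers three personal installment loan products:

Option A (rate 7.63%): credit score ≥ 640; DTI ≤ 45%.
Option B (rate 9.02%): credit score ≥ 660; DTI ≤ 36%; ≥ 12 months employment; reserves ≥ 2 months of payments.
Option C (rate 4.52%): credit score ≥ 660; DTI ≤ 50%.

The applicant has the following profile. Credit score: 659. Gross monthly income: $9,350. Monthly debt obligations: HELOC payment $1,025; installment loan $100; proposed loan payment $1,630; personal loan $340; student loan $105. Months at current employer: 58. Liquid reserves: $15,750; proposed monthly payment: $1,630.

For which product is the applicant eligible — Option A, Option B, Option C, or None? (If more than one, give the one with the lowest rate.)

Total debts = (1,025 + 100 + 1,630 + 340 + 105) = 3,200; DTI = 3,200/9,350 = 34.2%.
Reserves = 15,750/1,630 = 9.7 months.
Option A: score 659 ≥ 640; DTI 34.2% ≤ 45% → qualifies.
Option B: score 659 < 660; DTI 34.2% ≤ 36%; employment 58 ≥ 12 mo; reserves 9.7 ≥ 2 mo → does not qualify.
Option C: score 659 < 660; DTI 34.2% ≤ 50% → does not qualify.

Option A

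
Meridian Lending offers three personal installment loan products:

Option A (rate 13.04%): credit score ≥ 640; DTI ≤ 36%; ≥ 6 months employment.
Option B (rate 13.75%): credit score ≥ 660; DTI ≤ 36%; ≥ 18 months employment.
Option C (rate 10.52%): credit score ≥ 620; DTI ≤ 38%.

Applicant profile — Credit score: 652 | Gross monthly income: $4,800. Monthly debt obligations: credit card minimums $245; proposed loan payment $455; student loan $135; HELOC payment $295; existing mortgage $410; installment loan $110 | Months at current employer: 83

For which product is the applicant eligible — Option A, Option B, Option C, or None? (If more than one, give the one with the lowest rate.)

Option C

Total debts = (245 + 455 + 135 + 295 + 410 + 110) = 1,650; DTI = 1,650/4,800 = 34.4%.
Option A: score 652 ≥ 640; DTI 34.4% ≤ 36%; employment 83 ≥ 6 mo → qualifies.
Option B: score 652 < 660; DTI 34.4% ≤ 36%; employment 83 ≥ 18 mo → does not qualify.
Option C: score 652 ≥ 620; DTI 34.4% ≤ 38% → qualifies.
Qualifying: Option A, Option C. Lowest rate is 10.52% → Option C.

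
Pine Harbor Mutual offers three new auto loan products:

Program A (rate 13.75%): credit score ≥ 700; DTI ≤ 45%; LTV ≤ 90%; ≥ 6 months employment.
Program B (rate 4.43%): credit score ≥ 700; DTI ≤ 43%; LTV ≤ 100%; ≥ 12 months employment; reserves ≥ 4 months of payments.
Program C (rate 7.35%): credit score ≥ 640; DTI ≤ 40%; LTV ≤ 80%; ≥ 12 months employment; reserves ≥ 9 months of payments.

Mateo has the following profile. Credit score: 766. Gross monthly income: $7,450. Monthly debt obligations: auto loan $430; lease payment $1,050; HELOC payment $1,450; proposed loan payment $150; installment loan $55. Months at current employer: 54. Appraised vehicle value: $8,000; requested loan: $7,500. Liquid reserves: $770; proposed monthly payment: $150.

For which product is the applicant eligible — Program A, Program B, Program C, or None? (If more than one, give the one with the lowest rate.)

Total debts = (430 + 1,050 + 1,450 + 150 + 55) = 3,135; DTI = 3,135/7,450 = 42.1%.
LTV = 7,500/8,000 = 93.8%.
Reserves = 770/150 = 5.1 months.
Program A: score 766 ≥ 700; DTI 42.1% ≤ 45%; LTV 93.8% > 90%; employment 54 ≥ 6 mo → does not qualify.
Program B: score 766 ≥ 700; DTI 42.1% ≤ 43%; LTV 93.8% ≤ 100%; employment 54 ≥ 12 mo; reserves 5.1 ≥ 4 mo → qualifies.
Program C: score 766 ≥ 640; DTI 42.1% > 40%; LTV 93.8% > 80%; employment 54 ≥ 12 mo; reserves 5.1 < 9 mo → does not qualify.

Program B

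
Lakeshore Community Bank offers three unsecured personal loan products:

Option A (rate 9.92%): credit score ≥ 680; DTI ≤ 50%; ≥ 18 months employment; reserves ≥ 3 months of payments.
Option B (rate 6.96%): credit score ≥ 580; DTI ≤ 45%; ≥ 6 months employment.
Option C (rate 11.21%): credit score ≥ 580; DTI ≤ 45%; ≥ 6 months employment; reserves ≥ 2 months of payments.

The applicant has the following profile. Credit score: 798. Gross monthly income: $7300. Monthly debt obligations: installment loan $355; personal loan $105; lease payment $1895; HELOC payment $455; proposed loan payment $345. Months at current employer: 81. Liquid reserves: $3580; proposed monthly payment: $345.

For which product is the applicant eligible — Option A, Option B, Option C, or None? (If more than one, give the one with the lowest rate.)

Total debts = (355 + 105 + 1,895 + 455 + 345) = 3,155; DTI = 3,155/7,300 = 43.2%.
Reserves = 3,580/345 = 10.4 months.
Option A: score 798 ≥ 680; DTI 43.2% ≤ 50%; employment 81 ≥ 18 mo; reserves 10.4 ≥ 3 mo → qualifies.
Option B: score 798 ≥ 580; DTI 43.2% ≤ 45%; employment 81 ≥ 6 mo → qualifies.
Option C: score 798 ≥ 580; DTI 43.2% ≤ 45%; employment 81 ≥ 6 mo; reserves 10.4 ≥ 2 mo → qualifies.
Qualifying: Option A, Option B, Option C. Lowest rate is 6.96% → Option B.

Option B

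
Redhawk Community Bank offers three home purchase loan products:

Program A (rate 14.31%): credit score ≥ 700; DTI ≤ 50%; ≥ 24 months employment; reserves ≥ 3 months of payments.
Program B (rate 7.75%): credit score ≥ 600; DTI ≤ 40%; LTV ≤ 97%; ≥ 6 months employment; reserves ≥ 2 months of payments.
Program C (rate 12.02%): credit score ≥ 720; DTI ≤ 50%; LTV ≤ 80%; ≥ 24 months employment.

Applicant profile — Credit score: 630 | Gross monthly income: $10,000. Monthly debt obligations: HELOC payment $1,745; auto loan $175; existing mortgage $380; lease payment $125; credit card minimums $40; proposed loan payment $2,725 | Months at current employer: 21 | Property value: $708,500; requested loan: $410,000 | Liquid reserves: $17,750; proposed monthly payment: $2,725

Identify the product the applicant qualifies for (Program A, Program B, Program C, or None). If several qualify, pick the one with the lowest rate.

None

Total debts = (1,745 + 175 + 380 + 125 + 40 + 2,725) = 5,190; DTI = 5,190/10,000 = 51.9%.
LTV = 410,000/708,500 = 57.9%.
Reserves = 17,750/2,725 = 6.5 months.
Program A: score 630 < 700; DTI 51.9% > 50%; employment 21 < 24 mo; reserves 6.5 ≥ 3 mo → does not qualify.
Program B: score 630 ≥ 600; DTI 51.9% > 40%; LTV 57.9% ≤ 97%; employment 21 ≥ 6 mo; reserves 6.5 ≥ 2 mo → does not qualify.
Program C: score 630 < 720; DTI 51.9% > 50%; LTV 57.9% ≤ 80%; employment 21 < 24 mo → does not qualify.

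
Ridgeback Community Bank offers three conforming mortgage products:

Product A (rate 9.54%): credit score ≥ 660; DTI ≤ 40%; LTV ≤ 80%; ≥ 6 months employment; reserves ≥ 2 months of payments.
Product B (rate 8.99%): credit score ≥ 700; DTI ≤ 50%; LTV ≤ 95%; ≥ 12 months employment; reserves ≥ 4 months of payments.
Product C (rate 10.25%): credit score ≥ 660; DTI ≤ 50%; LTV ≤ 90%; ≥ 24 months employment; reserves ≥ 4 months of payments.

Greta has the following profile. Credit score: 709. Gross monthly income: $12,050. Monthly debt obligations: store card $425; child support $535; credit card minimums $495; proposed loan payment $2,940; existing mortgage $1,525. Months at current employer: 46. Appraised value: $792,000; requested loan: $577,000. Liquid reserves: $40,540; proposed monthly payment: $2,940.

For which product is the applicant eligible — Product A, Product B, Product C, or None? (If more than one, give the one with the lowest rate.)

Product B

Total debts = (425 + 535 + 495 + 2,940 + 1,525) = 5,920; DTI = 5,920/12,050 = 49.1%.
LTV = 577,000/792,000 = 72.9%.
Reserves = 40,540/2,940 = 13.8 months.
Product A: score 709 ≥ 660; DTI 49.1% > 40%; LTV 72.9% ≤ 80%; employment 46 ≥ 6 mo; reserves 13.8 ≥ 2 mo → does not qualify.
Product B: score 709 ≥ 700; DTI 49.1% ≤ 50%; LTV 72.9% ≤ 95%; employment 46 ≥ 12 mo; reserves 13.8 ≥ 4 mo → qualifies.
Product C: score 709 ≥ 660; DTI 49.1% ≤ 50%; LTV 72.9% ≤ 90%; employment 46 ≥ 24 mo; reserves 13.8 ≥ 4 mo → qualifies.
Qualifying: Product B, Product C. Lowest rate is 8.99% → Product B.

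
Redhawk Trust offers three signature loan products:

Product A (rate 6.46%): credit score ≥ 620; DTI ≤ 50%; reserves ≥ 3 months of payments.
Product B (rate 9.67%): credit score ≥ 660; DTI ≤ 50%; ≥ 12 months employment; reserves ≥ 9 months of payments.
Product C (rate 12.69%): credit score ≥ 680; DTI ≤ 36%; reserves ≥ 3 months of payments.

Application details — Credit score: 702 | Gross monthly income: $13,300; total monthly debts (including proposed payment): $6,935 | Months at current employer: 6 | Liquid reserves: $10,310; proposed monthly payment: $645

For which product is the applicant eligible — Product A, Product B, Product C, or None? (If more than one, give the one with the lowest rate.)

DTI = 6,935/13,300 = 52.1%.
Reserves = 10,310/645 = 16.0 months.
Product A: score 702 ≥ 620; DTI 52.1% > 50%; reserves 16.0 ≥ 3 mo → does not qualify.
Product B: score 702 ≥ 660; DTI 52.1% > 50%; employment 6 < 12 mo; reserves 16.0 ≥ 9 mo → does not qualify.
Product C: score 702 ≥ 680; DTI 52.1% > 36%; reserves 16.0 ≥ 3 mo → does not qualify.

None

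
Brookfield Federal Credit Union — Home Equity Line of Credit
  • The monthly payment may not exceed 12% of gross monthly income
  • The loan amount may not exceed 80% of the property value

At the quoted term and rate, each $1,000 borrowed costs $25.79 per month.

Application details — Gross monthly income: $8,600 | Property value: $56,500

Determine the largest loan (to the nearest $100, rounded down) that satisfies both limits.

Payment cap: 12% × $8,600 = $1,032/month.
At $25.79 per $1,000, that supports 1,032/25.79 × 1,000 ≈ $40,015 → $40,000.
LTV cap: 80% × $56,500 = $45,200 → $45,200.
Binding constraint: payment-to-income.

$40,000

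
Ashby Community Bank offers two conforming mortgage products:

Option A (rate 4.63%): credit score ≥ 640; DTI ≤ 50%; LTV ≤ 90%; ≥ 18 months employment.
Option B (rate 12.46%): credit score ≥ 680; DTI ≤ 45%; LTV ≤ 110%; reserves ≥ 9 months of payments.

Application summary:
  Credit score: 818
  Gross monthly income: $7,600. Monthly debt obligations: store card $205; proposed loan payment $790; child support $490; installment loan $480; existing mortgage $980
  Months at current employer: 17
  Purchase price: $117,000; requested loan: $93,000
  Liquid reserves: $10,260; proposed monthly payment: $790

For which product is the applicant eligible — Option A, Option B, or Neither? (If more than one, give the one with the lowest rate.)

Total debts = (205 + 790 + 490 + 480 + 980) = 2,945; DTI = 2,945/7,600 = 38.8%.
LTV = 93,000/117,000 = 79.5%.
Reserves = 10,260/790 = 13.0 months.
Option A: score 818 ≥ 640; DTI 38.8% ≤ 50%; LTV 79.5% ≤ 90%; employment 17 < 18 mo → does not qualify.
Option B: score 818 ≥ 680; DTI 38.8% ≤ 45%; LTV 79.5% ≤ 110%; reserves 13.0 ≥ 9 mo → qualifies.

Option B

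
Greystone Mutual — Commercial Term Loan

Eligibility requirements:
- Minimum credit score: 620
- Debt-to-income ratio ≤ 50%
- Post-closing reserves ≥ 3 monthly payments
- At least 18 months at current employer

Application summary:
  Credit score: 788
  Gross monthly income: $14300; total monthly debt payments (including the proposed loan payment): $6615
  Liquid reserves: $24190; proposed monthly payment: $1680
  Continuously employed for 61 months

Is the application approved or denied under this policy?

Credit score 788 ≥ 620 (meets)
DTI = 6,615/14,300 = 46.3% ≤ 50%
Reserves: 24,190 ÷ 1,680 = 14.4 months (meets 3-month minimum)
Employment 61 ≥ 18 months
All criteria satisfied.

Approved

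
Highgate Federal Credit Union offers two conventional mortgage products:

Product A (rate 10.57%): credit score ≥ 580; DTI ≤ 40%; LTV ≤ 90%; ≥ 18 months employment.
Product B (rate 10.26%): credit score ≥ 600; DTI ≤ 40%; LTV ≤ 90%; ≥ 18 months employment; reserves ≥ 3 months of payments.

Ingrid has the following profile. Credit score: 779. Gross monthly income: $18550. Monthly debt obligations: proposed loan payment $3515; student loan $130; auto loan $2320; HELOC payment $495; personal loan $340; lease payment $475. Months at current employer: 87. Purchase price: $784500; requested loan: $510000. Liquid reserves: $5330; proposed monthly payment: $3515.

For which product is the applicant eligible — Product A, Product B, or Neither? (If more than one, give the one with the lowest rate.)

Product A

Total debts = (3,515 + 130 + 2,320 + 495 + 340 + 475) = 7,275; DTI = 7,275/18,550 = 39.2%.
LTV = 510,000/784,500 = 65%.
Reserves = 5,330/3,515 = 1.5 months.
Product A: score 779 ≥ 580; DTI 39.2% ≤ 40%; LTV 65% ≤ 90%; employment 87 ≥ 18 mo → qualifies.
Product B: score 779 ≥ 600; DTI 39.2% ≤ 40%; LTV 65% ≤ 90%; employment 87 ≥ 18 mo; reserves 1.5 < 3 mo → does not qualify.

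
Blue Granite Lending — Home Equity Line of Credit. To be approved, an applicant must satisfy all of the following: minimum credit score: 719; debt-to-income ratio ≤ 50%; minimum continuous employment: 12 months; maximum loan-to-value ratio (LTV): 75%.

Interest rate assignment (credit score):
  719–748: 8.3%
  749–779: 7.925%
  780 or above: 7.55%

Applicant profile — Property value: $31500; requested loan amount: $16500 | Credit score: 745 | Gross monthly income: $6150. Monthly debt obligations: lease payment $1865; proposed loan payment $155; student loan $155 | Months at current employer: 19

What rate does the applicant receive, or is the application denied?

Approved at 8.3%

Credit score 745 ≥ 719 (meets minimum)
Employment 19 ≥ 12 months
Total monthly debts = (1,865 + 155 + 155) = 2,175. DTI: 2,175 ÷ 6,150 = 35.4%, within the 50% cap
LTV: 16,500 ÷ 31,500 = 52.4%, within 75% cap
All requirements met. Score 745 falls in the 719–748 tier → 8.3%.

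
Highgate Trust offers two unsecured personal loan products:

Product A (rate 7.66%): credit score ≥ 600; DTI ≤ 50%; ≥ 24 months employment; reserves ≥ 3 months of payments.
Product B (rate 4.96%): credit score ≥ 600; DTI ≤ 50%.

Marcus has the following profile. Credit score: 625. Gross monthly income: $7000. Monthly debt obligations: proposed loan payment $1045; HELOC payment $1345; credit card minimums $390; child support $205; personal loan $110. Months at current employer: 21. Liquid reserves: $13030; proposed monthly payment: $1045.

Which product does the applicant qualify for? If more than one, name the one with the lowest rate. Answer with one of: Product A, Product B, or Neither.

Total debts = (1,045 + 1,345 + 390 + 205 + 110) = 3,095; DTI = 3,095/7,000 = 44.2%.
Reserves = 13,030/1,045 = 12.5 months.
Product A: score 625 ≥ 600; DTI 44.2% ≤ 50%; employment 21 < 24 mo; reserves 12.5 ≥ 3 mo → does not qualify.
Product B: score 625 ≥ 600; DTI 44.2% ≤ 50% → qualifies.

Product B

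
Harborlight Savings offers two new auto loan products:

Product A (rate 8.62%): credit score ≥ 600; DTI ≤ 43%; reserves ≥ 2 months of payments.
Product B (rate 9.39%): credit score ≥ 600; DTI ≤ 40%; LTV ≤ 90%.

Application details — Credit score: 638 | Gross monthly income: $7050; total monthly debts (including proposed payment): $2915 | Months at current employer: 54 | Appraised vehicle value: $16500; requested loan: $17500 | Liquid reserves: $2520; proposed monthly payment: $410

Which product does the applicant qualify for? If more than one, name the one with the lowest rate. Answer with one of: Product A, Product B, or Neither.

DTI = 2,915/7,050 = 41.3%.
LTV = 17,500/16,500 = 106.1%.
Reserves = 2,520/410 = 6.1 months.
Product A: score 638 ≥ 600; DTI 41.3% ≤ 43%; reserves 6.1 ≥ 2 mo → qualifies.
Product B: score 638 ≥ 600; DTI 41.3% > 40%; LTV 106.1% > 90% → does not qualify.

Product A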